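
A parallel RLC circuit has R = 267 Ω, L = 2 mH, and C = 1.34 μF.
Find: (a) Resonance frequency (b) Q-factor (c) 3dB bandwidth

Step 1 — Resonance: ω₀ = 1/√(LC) = 1/√(0.002·1.34e-06) = 1.932e+04 rad/s.
Step 2 — f₀ = ω₀/(2π) = 3074 Hz.
Step 3 — Parallel Q: Q = R/(ω₀L) = 267/(1.932e+04·0.002) = 6.911.
Step 4 — Bandwidth: Δω = ω₀/Q = 2795 rad/s; BW = Δω/(2π) = 444.8 Hz.

(a) f₀ = 3074 Hz  (b) Q = 6.911  (c) BW = 444.8 Hz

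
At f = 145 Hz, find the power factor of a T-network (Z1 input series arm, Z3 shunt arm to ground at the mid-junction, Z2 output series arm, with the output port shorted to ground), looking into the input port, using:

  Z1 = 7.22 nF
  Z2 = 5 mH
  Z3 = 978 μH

Step 1 — Angular frequency: ω = 2π·f = 2π·145 = 911.1 rad/s.
Step 2 — Component impedances:
  Z1: Z = 1/(jωC) = -j/(ω·C) = 0 - j1.52e+05 Ω
  Z2: Z = jωL = j·911.1·0.005 = 0 + j4.555 Ω
  Z3: Z = jωL = j·911.1·0.000978 = 0 + j0.891 Ω
Step 3 — With the output port shorted to ground, the output series arm Z2 runs from the junction to ground; the shunt arm Z3 also runs from the junction to ground. They appear in parallel: Z3 || Z2 = 0 + j0.7452 Ω.
Step 4 — Series with input arm Z1: Z_in = Z1 + (Z3 || Z2) = 0 - j1.52e+05 Ω = 1.52e+05∠-90.0° Ω.
Step 5 — Power factor: PF = cos(φ) = Re(Z)/|Z| = 0/1.52e+05 = 0.
Step 6 — Type: Im(Z) = -1.52e+05 ⇒ leading (phase φ = -90.0°).

PF = 0 (leading, φ = -90.0°)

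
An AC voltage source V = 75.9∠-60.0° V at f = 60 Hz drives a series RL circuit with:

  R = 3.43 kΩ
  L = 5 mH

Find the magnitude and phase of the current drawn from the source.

Step 1 — Angular frequency: ω = 2π·f = 2π·60 = 377 rad/s.
Step 2 — Component impedances:
  R: Z = R = 3430 Ω
  L: Z = jωL = j·377·0.005 = 0 + j1.885 Ω
Step 3 — Series combination: Z_total = R + L = 3430 + j1.885 Ω = 3430∠0.0° Ω.
Step 4 — Source phasor: V = 75.9∠-60.0° V = 37.95 - j65.73 V.
Step 5 — Ohm's law: I = V / Z_total = (37.95 - j65.73) / (3430 + j1.885) = 0.01105 - j0.01917 A.
Step 6 — Convert to polar: |I| = 0.02213 A, ∠I = -60.0°.

I = 0.02213∠-60.0° A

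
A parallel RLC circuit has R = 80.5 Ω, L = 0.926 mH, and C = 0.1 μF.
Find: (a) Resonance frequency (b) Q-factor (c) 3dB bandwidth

Step 1 — Resonance: ω₀ = 1/√(LC) = 1/√(0.000926·1e-07) = 1.039e+05 rad/s.
Step 2 — f₀ = ω₀/(2π) = 1.654e+04 Hz.
Step 3 — Parallel Q: Q = R/(ω₀L) = 80.5/(1.039e+05·0.000926) = 0.8365.
Step 4 — Bandwidth: Δω = ω₀/Q = 1.242e+05 rad/s; BW = Δω/(2π) = 1.977e+04 Hz.

(a) f₀ = 1.654e+04 Hz  (b) Q = 0.8365  (c) BW = 1.977e+04 Hz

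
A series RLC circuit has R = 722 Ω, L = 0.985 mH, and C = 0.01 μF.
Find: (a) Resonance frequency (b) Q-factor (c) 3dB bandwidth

Step 1 — Resonance: ω₀ = 1/√(LC) = 1/√(0.000985·1e-08) = 3.186e+05 rad/s.
Step 2 — f₀ = ω₀/(2π) = 5.071e+04 Hz.
Step 3 — Series Q: Q = ω₀L/R = 3.186e+05·0.000985/722 = 0.4347.
Step 4 — Bandwidth: Δω = ω₀/Q = 7.33e+05 rad/s; BW = Δω/(2π) = 1.167e+05 Hz.

(a) f₀ = 5.071e+04 Hz  (b) Q = 0.4347  (c) BW = 1.167e+05 Hz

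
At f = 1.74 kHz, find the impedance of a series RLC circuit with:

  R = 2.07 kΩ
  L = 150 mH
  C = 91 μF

Step 1 — Angular frequency: ω = 2π·f = 2π·1740 = 1.093e+04 rad/s.
Step 2 — Component impedances:
  R: Z = R = 2070 Ω
  L: Z = jωL = j·1.093e+04·0.15 = 0 + j1640 Ω
  C: Z = 1/(jωC) = -j/(ω·C) = 0 - j1.005 Ω
Step 3 — Series combination: Z_total = R + L + C = 2070 + j1639 Ω = 2640∠38.4° Ω.

Z = 2070 + j1639 Ω = 2640∠38.4° Ω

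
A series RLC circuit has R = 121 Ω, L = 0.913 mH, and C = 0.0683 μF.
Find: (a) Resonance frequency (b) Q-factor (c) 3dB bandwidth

Step 1 — Resonance: ω₀ = 1/√(LC) = 1/√(0.000913·6.83e-08) = 1.266e+05 rad/s.
Step 2 — f₀ = ω₀/(2π) = 2.015e+04 Hz.
Step 3 — Series Q: Q = ω₀L/R = 1.266e+05·0.000913/121 = 0.9555.
Step 4 — Bandwidth: Δω = ω₀/Q = 1.325e+05 rad/s; BW = Δω/(2π) = 2.109e+04 Hz.

(a) f₀ = 2.015e+04 Hz  (b) Q = 0.9555  (c) BW = 2.109e+04 Hz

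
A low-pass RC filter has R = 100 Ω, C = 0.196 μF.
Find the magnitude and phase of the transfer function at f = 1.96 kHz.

Step 1 — Angular frequency: ω = 2π·1960 = 1.232e+04 rad/s.
Step 2 — Transfer function: H(jω) = 1/(1 + jωRC).
Step 3 — Denominator: 1 + jωRC = 1 + j·1.232e+04·100·1.96e-07 = 1 + j0.2414.
Step 4 — H = 0.9449 - j0.2281.
Step 5 — Magnitude: |H| = 0.9721 (-0.2 dB); phase: φ = -13.6°.

|H| = 0.9721 (-0.2 dB), φ = -13.6°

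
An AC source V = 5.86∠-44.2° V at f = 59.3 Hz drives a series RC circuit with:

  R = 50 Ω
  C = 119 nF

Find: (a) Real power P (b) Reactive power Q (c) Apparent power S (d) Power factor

Step 1 — Angular frequency: ω = 2π·f = 2π·59.3 = 372.6 rad/s.
Step 2 — Component impedances:
  R: Z = R = 50 Ω
  C: Z = 1/(jωC) = -j/(ω·C) = 0 - j2.255e+04 Ω
Step 3 — Series combination: Z_total = R + C = 50 - j2.255e+04 Ω = 2.255e+04∠-89.9° Ω.
Step 4 — Source phasor: V = 5.86∠-44.2° V = 4.201 - j4.085 V.
Step 5 — Current: I = V / Z = 0.0001816 + j0.0001859 A = 0.0002598∠45.7° A.
Step 6 — Complex power: S = V·I* = 3.375e-06 - j0.001523 VA.
Step 7 — Real power: P = Re(S) = 3.375e-06 W.
Step 8 — Reactive power: Q = Im(S) = -0.001523 VAR.
Step 9 — Apparent power: |S| = 0.001523 VA.
Step 10 — Power factor: PF = P/|S| = 0.002217 (leading).

(a) P = 3.375e-06 W  (b) Q = -0.001523 VAR  (c) S = 0.001523 VA  (d) PF = 0.002217 (leading)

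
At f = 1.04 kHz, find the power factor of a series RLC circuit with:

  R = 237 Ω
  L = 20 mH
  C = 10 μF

Step 1 — Angular frequency: ω = 2π·f = 2π·1040 = 6535 rad/s.
Step 2 — Component impedances:
  R: Z = R = 237 Ω
  L: Z = jωL = j·6535·0.02 = 0 + j130.7 Ω
  C: Z = 1/(jωC) = -j/(ω·C) = 0 - j15.3 Ω
Step 3 — Series combination: Z_total = R + L + C = 237 + j115.4 Ω = 263.6∠26.0° Ω.
Step 4 — Power factor: PF = cos(φ) = Re(Z)/|Z| = 237/263.6 = 0.8991.
Step 5 — Type: Im(Z) = 115.4 ⇒ lagging (phase φ = 26.0°).

PF = 0.8991 (lagging, φ = 26.0°)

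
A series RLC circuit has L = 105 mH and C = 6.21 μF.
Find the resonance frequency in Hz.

Step 1 — Resonance condition Im(Z)=0 gives ω₀ = 1/√(LC).
Step 2 — ω₀ = 1/√(0.105·6.21e-06) = 1238 rad/s.
Step 3 — f₀ = ω₀/(2π) = 197.1 Hz.

f₀ = 197.1 Hz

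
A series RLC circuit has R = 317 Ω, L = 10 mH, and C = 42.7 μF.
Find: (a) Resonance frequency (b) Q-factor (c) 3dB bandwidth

Step 1 — Resonance condition Im(Z)=0 gives ω₀ = 1/√(LC).
Step 2 — ω₀ = 1/√(0.01·4.27e-05) = 1530 rad/s.
Step 3 — f₀ = ω₀/(2π) = 243.6 Hz.
Step 4 — Series Q: Q = ω₀L/R = 1530·0.01/317 = 0.04828.
Step 5 — 3dB bandwidth: Δω = ω₀/Q = 3.17e+04 rad/s; BW = Δω/(2π) = 5045 Hz.

(a) f₀ = 243.6 Hz  (b) Q = 0.04828  (c) BW = 5045 Hz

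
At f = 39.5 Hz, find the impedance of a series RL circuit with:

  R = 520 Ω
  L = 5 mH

Step 1 — Angular frequency: ω = 2π·f = 2π·39.5 = 248.2 rad/s.
Step 2 — Component impedances:
  R: Z = R = 520 Ω
  L: Z = jωL = j·248.2·0.005 = 0 + j1.241 Ω
Step 3 — Series combination: Z_total = R + L = 520 + j1.241 Ω = 520∠0.1° Ω.

Z = 520 + j1.241 Ω = 520∠0.1° Ω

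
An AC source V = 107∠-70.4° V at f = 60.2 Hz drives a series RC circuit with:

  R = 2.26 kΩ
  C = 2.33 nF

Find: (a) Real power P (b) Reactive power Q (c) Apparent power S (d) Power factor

Step 1 — Angular frequency: ω = 2π·f = 2π·60.2 = 378.2 rad/s.
Step 2 — Component impedances:
  R: Z = R = 2260 Ω
  C: Z = 1/(jωC) = -j/(ω·C) = 0 - j1.135e+06 Ω
Step 3 — Series combination: Z_total = R + C = 2260 - j1.135e+06 Ω = 1.135e+06∠-89.9° Ω.
Step 4 — Source phasor: V = 107∠-70.4° V = 35.89 - j100.8 V.
Step 5 — Current: I = V / Z = 8.89e-05 + j3.146e-05 A = 9.43e-05∠19.5° A.
Step 6 — Complex power: S = V·I* = 2.01e-05 - j0.01009 VA.
Step 7 — Real power: P = Re(S) = 2.01e-05 W.
Step 8 — Reactive power: Q = Im(S) = -0.01009 VAR.
Step 9 — Apparent power: |S| = 0.01009 VA.
Step 10 — Power factor: PF = P/|S| = 0.001992 (leading).

(a) P = 2.01e-05 W  (b) Q = -0.01009 VAR  (c) S = 0.01009 VA  (d) PF = 0.001992 (leading)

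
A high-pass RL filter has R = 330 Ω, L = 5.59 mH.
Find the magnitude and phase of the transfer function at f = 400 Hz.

Step 1 — Angular frequency: ω = 2π·400 = 2513 rad/s.
Step 2 — Transfer function: H(jω) = jωL/(R + jωL).
Step 3 — Numerator jωL = j·14.05; denominator R + jωL = 330 + j14.05.
Step 4 — H = 0.001809 + j0.0425.
Step 5 — Magnitude: |H| = 0.04253 (-27.4 dB); phase: φ = 87.6°.

|H| = 0.04253 (-27.4 dB), φ = 87.6°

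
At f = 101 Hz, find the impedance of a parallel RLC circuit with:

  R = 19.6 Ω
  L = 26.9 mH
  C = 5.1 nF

Step 1 — Angular frequency: ω = 2π·f = 2π·101 = 634.6 rad/s.
Step 2 — Component impedances:
  R: Z = R = 19.6 Ω
  L: Z = jωL = j·634.6·0.0269 = 0 + j17.07 Ω
  C: Z = 1/(jωC) = -j/(ω·C) = 0 - j3.09e+05 Ω
Step 3 — Parallel combination: 1/Z_total = 1/R + 1/L + 1/C; Z_total = 8.455 + j9.707 Ω = 12.87∠48.9° Ω.

Z = 8.455 + j9.707 Ω = 12.87∠48.9° Ω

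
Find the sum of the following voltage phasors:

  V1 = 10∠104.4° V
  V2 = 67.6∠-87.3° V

Step 1 — Convert each phasor to rectangular form:
  V1 = 10·(cos(104.4°) + j·sin(104.4°)) = -2.487 + j9.686 V
  V2 = 67.6·(cos(-87.3°) + j·sin(-87.3°)) = 3.184 - j67.52 V
Step 2 — Sum components: V_total = 0.6975 - j57.84 V.
Step 3 — Convert to polar: |V_total| = 57.84 V, ∠V_total = -89.3°.

V_total = 57.84∠-89.3° V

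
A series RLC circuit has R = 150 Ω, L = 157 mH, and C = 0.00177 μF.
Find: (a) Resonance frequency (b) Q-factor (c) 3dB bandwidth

Step 1 — Resonance condition Im(Z)=0 gives ω₀ = 1/√(LC).
Step 2 — ω₀ = 1/√(0.157·1.77e-09) = 5.999e+04 rad/s.
Step 3 — f₀ = ω₀/(2π) = 9547 Hz.
Step 4 — Series Q: Q = ω₀L/R = 5.999e+04·0.157/150 = 62.79.
Step 5 — 3dB bandwidth: Δω = ω₀/Q = 955.4 rad/s; BW = Δω/(2π) = 152.1 Hz.

(a) f₀ = 9547 Hz  (b) Q = 62.79  (c) BW = 152.1 Hz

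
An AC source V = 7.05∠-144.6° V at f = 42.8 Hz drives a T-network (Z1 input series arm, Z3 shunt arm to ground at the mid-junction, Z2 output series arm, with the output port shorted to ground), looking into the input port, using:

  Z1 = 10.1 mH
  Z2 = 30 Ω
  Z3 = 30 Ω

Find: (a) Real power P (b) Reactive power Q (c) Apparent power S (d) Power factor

Step 1 — Angular frequency: ω = 2π·f = 2π·42.8 = 268.9 rad/s.
Step 2 — Component impedances:
  Z1: Z = jωL = j·268.9·0.0101 = 0 + j2.716 Ω
  Z2: Z = R = 30 Ω
  Z3: Z = R = 30 Ω
Step 3 — With the output port shorted to ground, the output series arm Z2 runs from the junction to ground; the shunt arm Z3 also runs from the junction to ground. They appear in parallel: Z3 || Z2 = 15 Ω.
Step 4 — Series with input arm Z1: Z_in = Z1 + (Z3 || Z2) = 15 + j2.716 Ω = 15.24∠10.3° Ω.
Step 5 — Source phasor: V = 7.05∠-144.6° V = -5.747 - j4.084 V.
Step 6 — Current: I = V / Z = -0.4187 - j0.1965 A = 0.4625∠-154.9° A.
Step 7 — Complex power: S = V·I* = 3.208 + j0.5809 VA.
Step 8 — Real power: P = Re(S) = 3.208 W.
Step 9 — Reactive power: Q = Im(S) = 0.5809 VAR.
Step 10 — Apparent power: |S| = 3.26 VA.
Step 11 — Power factor: PF = P/|S| = 0.984 (lagging).

(a) P = 3.208 W  (b) Q = 0.5809 VAR  (c) S = 3.26 VA  (d) PF = 0.984 (lagging)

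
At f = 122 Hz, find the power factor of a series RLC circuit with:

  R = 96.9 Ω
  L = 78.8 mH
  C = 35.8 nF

Step 1 — Angular frequency: ω = 2π·f = 2π·122 = 766.5 rad/s.
Step 2 — Component impedances:
  R: Z = R = 96.9 Ω
  L: Z = jωL = j·766.5·0.0788 = 0 + j60.4 Ω
  C: Z = 1/(jωC) = -j/(ω·C) = 0 - j3.644e+04 Ω
Step 3 — Series combination: Z_total = R + L + C = 96.9 - j3.638e+04 Ω = 3.638e+04∠-89.8° Ω.
Step 4 — Power factor: PF = cos(φ) = Re(Z)/|Z| = 96.9/3.638e+04 = 0.002664.
Step 5 — Type: Im(Z) = -3.638e+04 ⇒ leading (phase φ = -89.8°).

PF = 0.002664 (leading, φ = -89.8°)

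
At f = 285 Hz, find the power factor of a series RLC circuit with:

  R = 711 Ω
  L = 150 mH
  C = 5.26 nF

Step 1 — Angular frequency: ω = 2π·f = 2π·285 = 1791 rad/s.
Step 2 — Component impedances:
  R: Z = R = 711 Ω
  L: Z = jωL = j·1791·0.15 = 0 + j268.6 Ω
  C: Z = 1/(jωC) = -j/(ω·C) = 0 - j1.062e+05 Ω
Step 3 — Series combination: Z_total = R + L + C = 711 - j1.059e+05 Ω = 1.059e+05∠-89.6° Ω.
Step 4 — Power factor: PF = cos(φ) = Re(Z)/|Z| = 711/1.059e+05 = 0.006714.
Step 5 — Type: Im(Z) = -1.059e+05 ⇒ leading (phase φ = -89.6°).

PF = 0.006714 (leading, φ = -89.6°)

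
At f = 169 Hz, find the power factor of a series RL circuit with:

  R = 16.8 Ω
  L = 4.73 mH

Step 1 — Angular frequency: ω = 2π·f = 2π·169 = 1062 rad/s.
Step 2 — Component impedances:
  R: Z = R = 16.8 Ω
  L: Z = jωL = j·1062·0.00473 = 0 + j5.023 Ω
Step 3 — Series combination: Z_total = R + L = 16.8 + j5.023 Ω = 17.53∠16.6° Ω.
Step 4 — Power factor: PF = cos(φ) = Re(Z)/|Z| = 16.8/17.535 = 0.9581.
Step 5 — Type: Im(Z) = 5.023 ⇒ lagging (phase φ = 16.6°).

PF = 0.9581 (lagging, φ = 16.6°)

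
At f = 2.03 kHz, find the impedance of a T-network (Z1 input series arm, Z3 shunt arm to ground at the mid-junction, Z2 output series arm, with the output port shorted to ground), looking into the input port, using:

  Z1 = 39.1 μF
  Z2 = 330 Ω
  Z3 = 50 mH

Step 1 — Angular frequency: ω = 2π·f = 2π·2030 = 1.275e+04 rad/s.
Step 2 — Component impedances:
  Z1: Z = 1/(jωC) = -j/(ω·C) = 0 - j2.005 Ω
  Z2: Z = R = 330 Ω
  Z3: Z = jωL = j·1.275e+04·0.05 = 0 + j637.7 Ω
Step 3 — With the output port shorted to ground, the output series arm Z2 runs from the junction to ground; the shunt arm Z3 also runs from the junction to ground. They appear in parallel: Z3 || Z2 = 260.3 + j134.7 Ω.
Step 4 — Series with input arm Z1: Z_in = Z1 + (Z3 || Z2) = 260.3 + j132.7 Ω = 292.2∠27.0° Ω.

Z = 260.3 + j132.7 Ω = 292.2∠27.0° Ω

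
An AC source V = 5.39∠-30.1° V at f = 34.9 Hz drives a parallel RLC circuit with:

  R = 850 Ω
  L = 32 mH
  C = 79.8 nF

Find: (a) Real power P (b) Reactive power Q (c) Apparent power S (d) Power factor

Step 1 — Angular frequency: ω = 2π·f = 2π·34.9 = 219.3 rad/s.
Step 2 — Component impedances:
  R: Z = R = 850 Ω
  L: Z = jωL = j·219.3·0.032 = 0 + j7.017 Ω
  C: Z = 1/(jωC) = -j/(ω·C) = 0 - j5.715e+04 Ω
Step 3 — Parallel combination: 1/Z_total = 1/R + 1/L + 1/C; Z_total = 0.05794 + j7.017 Ω = 7.018∠89.5° Ω.
Step 4 — Source phasor: V = 5.39∠-30.1° V = 4.663 - j2.703 V.
Step 5 — Current: I = V / Z = -0.3797 - j0.6676 A = 0.7681∠-119.6° A.
Step 6 — Complex power: S = V·I* = 0.03418 + j4.14 VA.
Step 7 — Real power: P = Re(S) = 0.03418 W.
Step 8 — Reactive power: Q = Im(S) = 4.14 VAR.
Step 9 — Apparent power: |S| = 4.14 VA.
Step 10 — Power factor: PF = P/|S| = 0.008256 (lagging).

(a) P = 0.03418 W  (b) Q = 4.14 VAR  (c) S = 4.14 VA  (d) PF = 0.008256 (lagging)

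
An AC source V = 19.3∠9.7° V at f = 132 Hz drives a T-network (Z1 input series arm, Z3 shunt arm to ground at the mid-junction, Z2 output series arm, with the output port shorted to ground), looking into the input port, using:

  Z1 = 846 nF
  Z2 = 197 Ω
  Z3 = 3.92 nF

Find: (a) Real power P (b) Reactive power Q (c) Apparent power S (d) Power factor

Step 1 — Angular frequency: ω = 2π·f = 2π·132 = 829.4 rad/s.
Step 2 — Component impedances:
  Z1: Z = 1/(jωC) = -j/(ω·C) = 0 - j1425 Ω
  Z2: Z = R = 197 Ω
  Z3: Z = 1/(jωC) = -j/(ω·C) = 0 - j3.076e+05 Ω
Step 3 — With the output port shorted to ground, the output series arm Z2 runs from the junction to ground; the shunt arm Z3 also runs from the junction to ground. They appear in parallel: Z3 || Z2 = 197 - j0.1262 Ω.
Step 4 — Series with input arm Z1: Z_in = Z1 + (Z3 || Z2) = 197 - j1425 Ω = 1439∠-82.1° Ω.
Step 5 — Source phasor: V = 19.3∠9.7° V = 19.02 + j3.252 V.
Step 6 — Current: I = V / Z = -0.0004285 + j0.01341 A = 0.01341∠91.8° A.
Step 7 — Complex power: S = V·I* = 0.03544 - j0.2564 VA.
Step 8 — Real power: P = Re(S) = 0.03544 W.
Step 9 — Reactive power: Q = Im(S) = -0.2564 VAR.
Step 10 — Apparent power: |S| = 0.2589 VA.
Step 11 — Power factor: PF = P/|S| = 0.1369 (leading).

(a) P = 0.03544 W  (b) Q = -0.2564 VAR  (c) S = 0.2589 VA  (d) PF = 0.1369 (leading)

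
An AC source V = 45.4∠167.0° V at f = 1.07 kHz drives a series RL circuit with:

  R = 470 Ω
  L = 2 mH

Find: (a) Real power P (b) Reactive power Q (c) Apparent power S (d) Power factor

Step 1 — Angular frequency: ω = 2π·f = 2π·1070 = 6723 rad/s.
Step 2 — Component impedances:
  R: Z = R = 470 Ω
  L: Z = jωL = j·6723·0.002 = 0 + j13.45 Ω
Step 3 — Series combination: Z_total = R + L = 470 + j13.45 Ω = 470.2∠1.6° Ω.
Step 4 — Source phasor: V = 45.4∠167.0° V = -44.24 + j10.21 V.
Step 5 — Current: I = V / Z = -0.09342 + j0.0244 A = 0.09656∠165.4° A.
Step 6 — Complex power: S = V·I* = 4.382 + j0.1254 VA.
Step 7 — Real power: P = Re(S) = 4.382 W.
Step 8 — Reactive power: Q = Im(S) = 0.1254 VAR.
Step 9 — Apparent power: |S| = 4.384 VA.
Step 10 — Power factor: PF = P/|S| = 0.9996 (lagging).

(a) P = 4.382 W  (b) Q = 0.1254 VAR  (c) S = 4.384 VA  (d) PF = 0.9996 (lagging)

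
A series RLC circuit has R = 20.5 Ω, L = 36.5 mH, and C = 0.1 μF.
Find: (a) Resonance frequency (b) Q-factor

Step 1 — Resonance condition Im(Z)=0 gives ω₀ = 1/√(LC).
Step 2 — ω₀ = 1/√(0.0365·1e-07) = 1.655e+04 rad/s.
Step 3 — f₀ = ω₀/(2π) = 2634 Hz.
Step 4 — Series Q: Q = ω₀L/R = 1.655e+04·0.0365/20.5 = 29.47.

(a) f₀ = 2634 Hz  (b) Q = 29.47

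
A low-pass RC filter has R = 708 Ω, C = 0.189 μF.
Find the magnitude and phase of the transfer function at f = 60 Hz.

Step 1 — Angular frequency: ω = 2π·60 = 377 rad/s.
Step 2 — Transfer function: H(jω) = 1/(1 + jωRC).
Step 3 — Denominator: 1 + jωRC = 1 + j·377·708·1.89e-07 = 1 + j0.05045.
Step 4 — H = 0.9975 - j0.05032.
Step 5 — Magnitude: |H| = 0.9987 (-0.0 dB); phase: φ = -2.9°.

|H| = 0.9987 (-0.0 dB), φ = -2.9°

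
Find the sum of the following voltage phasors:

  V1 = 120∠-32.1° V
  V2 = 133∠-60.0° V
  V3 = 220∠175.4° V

Step 1 — Convert each phasor to rectangular form:
  V1 = 120·(cos(-32.1°) + j·sin(-32.1°)) = 101.7 - j63.77 V
  V2 = 133·(cos(-60.0°) + j·sin(-60.0°)) = 66.5 - j115.2 V
  V3 = 220·(cos(175.4°) + j·sin(175.4°)) = -219.3 + j17.64 V
Step 2 — Sum components: V_total = -51.14 - j161.3 V.
Step 3 — Convert to polar: |V_total| = 169.2 V, ∠V_total = -107.6°.

V_total = 169.2∠-107.6° V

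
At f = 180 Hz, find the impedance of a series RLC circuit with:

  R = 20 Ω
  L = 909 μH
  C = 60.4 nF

Step 1 — Angular frequency: ω = 2π·f = 2π·180 = 1131 rad/s.
Step 2 — Component impedances:
  R: Z = R = 20 Ω
  L: Z = jωL = j·1131·0.000909 = 0 + j1.028 Ω
  C: Z = 1/(jωC) = -j/(ω·C) = 0 - j1.464e+04 Ω
Step 3 — Series combination: Z_total = R + L + C = 20 - j1.464e+04 Ω = 1.464e+04∠-89.9° Ω.

Z = 20 - j1.464e+04 Ω = 1.464e+04∠-89.9° Ω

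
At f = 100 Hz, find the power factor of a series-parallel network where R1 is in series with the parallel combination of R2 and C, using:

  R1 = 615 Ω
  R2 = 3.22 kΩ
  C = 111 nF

Step 1 — Angular frequency: ω = 2π·f = 2π·100 = 628.3 rad/s.
Step 2 — Component impedances:
  R1: Z = R = 615 Ω
  R2: Z = R = 3220 Ω
  C: Z = 1/(jωC) = -j/(ω·C) = 0 - j1.434e+04 Ω
Step 3 — Parallel branch: R2 || C = 1/(1/R2 + 1/C) = 3065 - j688.4 Ω.
Step 4 — Series with R1: Z_total = R1 + (R2 || C) = 3680 - j688.4 Ω = 3744∠-10.6° Ω.
Step 5 — Power factor: PF = cos(φ) = Re(Z)/|Z| = 3680.4/3744.2 = 0.983.
Step 6 — Type: Im(Z) = -688.4 ⇒ leading (phase φ = -10.6°).

PF = 0.983 (leading, φ = -10.6°)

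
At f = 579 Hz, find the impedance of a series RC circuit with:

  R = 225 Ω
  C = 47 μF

Step 1 — Angular frequency: ω = 2π·f = 2π·579 = 3638 rad/s.
Step 2 — Component impedances:
  R: Z = R = 225 Ω
  C: Z = 1/(jωC) = -j/(ω·C) = 0 - j5.848 Ω
Step 3 — Series combination: Z_total = R + C = 225 - j5.848 Ω = 225.1∠-1.5° Ω.

Z = 225 - j5.848 Ω = 225.1∠-1.5° Ω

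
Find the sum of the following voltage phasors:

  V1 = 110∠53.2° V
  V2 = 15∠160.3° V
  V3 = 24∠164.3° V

Step 1 — Convert each phasor to rectangular form:
  V1 = 110·(cos(53.2°) + j·sin(53.2°)) = 65.89 + j88.08 V
  V2 = 15·(cos(160.3°) + j·sin(160.3°)) = -14.12 + j5.056 V
  V3 = 24·(cos(164.3°) + j·sin(164.3°)) = -23.1 + j6.494 V
Step 2 — Sum components: V_total = 28.67 + j99.63 V.
Step 3 — Convert to polar: |V_total| = 103.7 V, ∠V_total = 73.9°.

V_total = 103.7∠73.9° V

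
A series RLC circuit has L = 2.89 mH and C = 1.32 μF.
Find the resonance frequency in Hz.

Step 1 — Resonance condition Im(Z)=0 gives ω₀ = 1/√(LC).
Step 2 — ω₀ = 1/√(0.00289·1.32e-06) = 1.619e+04 rad/s.
Step 3 — f₀ = ω₀/(2π) = 2577 Hz.

f₀ = 2577 Hz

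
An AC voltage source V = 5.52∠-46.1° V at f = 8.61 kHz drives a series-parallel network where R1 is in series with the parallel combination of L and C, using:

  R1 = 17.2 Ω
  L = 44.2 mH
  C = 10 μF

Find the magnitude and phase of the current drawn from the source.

Step 1 — Angular frequency: ω = 2π·f = 2π·8610 = 5.41e+04 rad/s.
Step 2 — Component impedances:
  R1: Z = R = 17.2 Ω
  L: Z = jωL = j·5.41e+04·0.0442 = 0 + j2391 Ω
  C: Z = 1/(jωC) = -j/(ω·C) = 0 - j1.848 Ω
Step 3 — Parallel branch: L || C = 1/(1/L + 1/C) = 0 - j1.85 Ω.
Step 4 — Series with R1: Z_total = R1 + (L || C) = 17.2 - j1.85 Ω = 17.3∠-6.1° Ω.
Step 5 — Source phasor: V = 5.52∠-46.1° V = 3.828 - j3.977 V.
Step 6 — Ohm's law: I = V / Z_total = (3.828 - j3.977) / (17.2 - j1.85) = 0.2446 - j0.2049 A.
Step 7 — Convert to polar: |I| = 0.3191 A, ∠I = -40.0°.

I = 0.3191∠-40.0° A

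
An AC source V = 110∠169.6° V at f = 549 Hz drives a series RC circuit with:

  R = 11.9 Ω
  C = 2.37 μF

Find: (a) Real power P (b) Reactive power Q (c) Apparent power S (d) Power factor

Step 1 — Angular frequency: ω = 2π·f = 2π·549 = 3449 rad/s.
Step 2 — Component impedances:
  R: Z = R = 11.9 Ω
  C: Z = 1/(jωC) = -j/(ω·C) = 0 - j122.3 Ω
Step 3 — Series combination: Z_total = R + C = 11.9 - j122.3 Ω = 122.9∠-84.4° Ω.
Step 4 — Source phasor: V = 110∠169.6° V = -108.2 + j19.86 V.
Step 5 — Current: I = V / Z = -0.2461 - j0.8606 A = 0.8951∠-106.0° A.
Step 6 — Complex power: S = V·I* = 9.533 - j97.99 VA.
Step 7 — Real power: P = Re(S) = 9.533 W.
Step 8 — Reactive power: Q = Im(S) = -97.99 VAR.
Step 9 — Apparent power: |S| = 98.46 VA.
Step 10 — Power factor: PF = P/|S| = 0.09683 (leading).

(a) P = 9.533 W  (b) Q = -97.99 VAR  (c) S = 98.46 VA  (d) PF = 0.09683 (leading)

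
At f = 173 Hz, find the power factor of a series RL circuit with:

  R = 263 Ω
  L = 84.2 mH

Step 1 — Angular frequency: ω = 2π·f = 2π·173 = 1087 rad/s.
Step 2 — Component impedances:
  R: Z = R = 263 Ω
  L: Z = jωL = j·1087·0.0842 = 0 + j91.52 Ω
Step 3 — Series combination: Z_total = R + L = 263 + j91.52 Ω = 278.5∠19.2° Ω.
Step 4 — Power factor: PF = cos(φ) = Re(Z)/|Z| = 263/278.47 = 0.9444.
Step 5 — Type: Im(Z) = 91.52 ⇒ lagging (phase φ = 19.2°).

PF = 0.9444 (lagging, φ = 19.2°)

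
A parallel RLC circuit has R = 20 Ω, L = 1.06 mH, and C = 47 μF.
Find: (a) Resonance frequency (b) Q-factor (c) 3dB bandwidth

Step 1 — Resonance: ω₀ = 1/√(LC) = 1/√(0.00106·4.7e-05) = 4480 rad/s.
Step 2 — f₀ = ω₀/(2π) = 713 Hz.
Step 3 — Parallel Q: Q = R/(ω₀L) = 20/(4480·0.00106) = 4.211.
Step 4 — Bandwidth: Δω = ω₀/Q = 1064 rad/s; BW = Δω/(2π) = 169.3 Hz.

(a) f₀ = 713 Hz  (b) Q = 4.211  (c) BW = 169.3 Hz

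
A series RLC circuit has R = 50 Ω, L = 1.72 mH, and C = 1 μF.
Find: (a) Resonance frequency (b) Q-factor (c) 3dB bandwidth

Step 1 — Resonance condition Im(Z)=0 gives ω₀ = 1/√(LC).
Step 2 — ω₀ = 1/√(0.00172·1e-06) = 2.411e+04 rad/s.
Step 3 — f₀ = ω₀/(2π) = 3838 Hz.
Step 4 — Series Q: Q = ω₀L/R = 2.411e+04·0.00172/50 = 0.8295.
Step 5 — 3dB bandwidth: Δω = ω₀/Q = 2.907e+04 rad/s; BW = Δω/(2π) = 4627 Hz.

(a) f₀ = 3838 Hz  (b) Q = 0.8295  (c) BW = 4627 Hz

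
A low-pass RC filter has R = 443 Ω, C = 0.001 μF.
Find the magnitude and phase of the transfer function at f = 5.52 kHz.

Step 1 — Angular frequency: ω = 2π·5520 = 3.468e+04 rad/s.
Step 2 — Transfer function: H(jω) = 1/(1 + jωRC).
Step 3 — Denominator: 1 + jωRC = 1 + j·3.468e+04·443·1e-09 = 1 + j0.01536.
Step 4 — H = 0.9998 - j0.01536.
Step 5 — Magnitude: |H| = 0.9999 (-0.0 dB); phase: φ = -0.9°.

|H| = 0.9999 (-0.0 dB), φ = -0.9°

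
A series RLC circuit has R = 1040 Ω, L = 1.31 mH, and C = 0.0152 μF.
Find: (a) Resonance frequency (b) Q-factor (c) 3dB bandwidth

Step 1 — Resonance condition Im(Z)=0 gives ω₀ = 1/√(LC).
Step 2 — ω₀ = 1/√(0.00131·1.52e-08) = 2.241e+05 rad/s.
Step 3 — f₀ = ω₀/(2π) = 3.567e+04 Hz.
Step 4 — Series Q: Q = ω₀L/R = 2.241e+05·0.00131/1040 = 0.2823.
Step 5 — 3dB bandwidth: Δω = ω₀/Q = 7.939e+05 rad/s; BW = Δω/(2π) = 1.264e+05 Hz.

(a) f₀ = 3.567e+04 Hz  (b) Q = 0.2823  (c) BW = 1.264e+05 Hz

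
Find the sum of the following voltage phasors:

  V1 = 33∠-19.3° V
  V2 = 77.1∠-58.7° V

Step 1 — Convert each phasor to rectangular form:
  V1 = 33·(cos(-19.3°) + j·sin(-19.3°)) = 31.15 - j10.91 V
  V2 = 77.1·(cos(-58.7°) + j·sin(-58.7°)) = 40.05 - j65.88 V
Step 2 — Sum components: V_total = 71.2 - j76.79 V.
Step 3 — Convert to polar: |V_total| = 104.7 V, ∠V_total = -47.2°.

V_total = 104.7∠-47.2° V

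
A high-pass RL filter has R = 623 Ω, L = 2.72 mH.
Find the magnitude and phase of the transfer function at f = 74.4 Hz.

Step 1 — Angular frequency: ω = 2π·74.4 = 467.5 rad/s.
Step 2 — Transfer function: H(jω) = jωL/(R + jωL).
Step 3 — Numerator jωL = j·1.272; denominator R + jωL = 623 + j1.272.
Step 4 — H = 4.165e-06 + j0.002041.
Step 5 — Magnitude: |H| = 0.002041 (-53.8 dB); phase: φ = 89.9°.

|H| = 0.002041 (-53.8 dB), φ = 89.9°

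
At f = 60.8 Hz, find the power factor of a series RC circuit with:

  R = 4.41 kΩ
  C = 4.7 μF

Step 1 — Angular frequency: ω = 2π·f = 2π·60.8 = 382 rad/s.
Step 2 — Component impedances:
  R: Z = R = 4410 Ω
  C: Z = 1/(jωC) = -j/(ω·C) = 0 - j557 Ω
Step 3 — Series combination: Z_total = R + C = 4410 - j557 Ω = 4445∠-7.2° Ω.
Step 4 — Power factor: PF = cos(φ) = Re(Z)/|Z| = 4410/4445 = 0.9921.
Step 5 — Type: Im(Z) = -557 ⇒ leading (phase φ = -7.2°).

PF = 0.9921 (leading, φ = -7.2°)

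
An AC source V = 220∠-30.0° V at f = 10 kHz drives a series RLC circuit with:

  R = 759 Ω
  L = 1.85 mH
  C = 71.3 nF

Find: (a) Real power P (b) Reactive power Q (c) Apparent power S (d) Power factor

Step 1 — Angular frequency: ω = 2π·f = 2π·1e+04 = 6.283e+04 rad/s.
Step 2 — Component impedances:
  R: Z = R = 759 Ω
  L: Z = jωL = j·6.283e+04·0.00185 = 0 + j116.2 Ω
  C: Z = 1/(jωC) = -j/(ω·C) = 0 - j223.2 Ω
Step 3 — Series combination: Z_total = R + L + C = 759 - j107 Ω = 766.5∠-8.0° Ω.
Step 4 — Source phasor: V = 220∠-30.0° V = 190.5 - j110 V.
Step 5 — Current: I = V / Z = 0.2662 - j0.1074 A = 0.287∠-22.0° A.
Step 6 — Complex power: S = V·I* = 62.53 - j8.813 VA.
Step 7 — Real power: P = Re(S) = 62.53 W.
Step 8 — Reactive power: Q = Im(S) = -8.813 VAR.
Step 9 — Apparent power: |S| = 63.14 VA.
Step 10 — Power factor: PF = P/|S| = 0.9902 (leading).

(a) P = 62.53 W  (b) Q = -8.813 VAR  (c) S = 63.14 VA  (d) PF = 0.9902 (leading)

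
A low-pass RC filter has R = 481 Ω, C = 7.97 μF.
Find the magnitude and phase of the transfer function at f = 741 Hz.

Step 1 — Angular frequency: ω = 2π·741 = 4656 rad/s.
Step 2 — Transfer function: H(jω) = 1/(1 + jωRC).
Step 3 — Denominator: 1 + jωRC = 1 + j·4656·481·7.97e-06 = 1 + j17.85.
Step 4 — H = 0.003129 - j0.05585.
Step 5 — Magnitude: |H| = 0.05594 (-25.0 dB); phase: φ = -86.8°.

|H| = 0.05594 (-25.0 dB), φ = -86.8°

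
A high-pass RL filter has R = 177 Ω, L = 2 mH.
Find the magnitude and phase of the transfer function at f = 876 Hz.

Step 1 — Angular frequency: ω = 2π·876 = 5504 rad/s.
Step 2 — Transfer function: H(jω) = jωL/(R + jωL).
Step 3 — Numerator jωL = j·11.01; denominator R + jωL = 177 + j11.01.
Step 4 — H = 0.003853 + j0.06195.
Step 5 — Magnitude: |H| = 0.06207 (-24.1 dB); phase: φ = 86.4°.

|H| = 0.06207 (-24.1 dB), φ = 86.4°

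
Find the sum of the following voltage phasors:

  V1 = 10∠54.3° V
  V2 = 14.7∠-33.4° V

Step 1 — Convert each phasor to rectangular form:
  V1 = 10·(cos(54.3°) + j·sin(54.3°)) = 5.835 + j8.121 V
  V2 = 14.7·(cos(-33.4°) + j·sin(-33.4°)) = 12.27 - j8.092 V
Step 2 — Sum components: V_total = 18.11 + j0.02877 V.
Step 3 — Convert to polar: |V_total| = 18.11 V, ∠V_total = 0.1°.

V_total = 18.11∠0.1° V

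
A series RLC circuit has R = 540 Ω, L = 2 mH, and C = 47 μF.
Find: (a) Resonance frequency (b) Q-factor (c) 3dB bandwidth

Step 1 — Resonance: ω₀ = 1/√(LC) = 1/√(0.002·4.7e-05) = 3262 rad/s.
Step 2 — f₀ = ω₀/(2π) = 519.1 Hz.
Step 3 — Series Q: Q = ω₀L/R = 3262·0.002/540 = 0.01208.
Step 4 — Bandwidth: Δω = ω₀/Q = 2.7e+05 rad/s; BW = Δω/(2π) = 4.297e+04 Hz.

(a) f₀ = 519.1 Hz  (b) Q = 0.01208  (c) BW = 4.297e+04 Hz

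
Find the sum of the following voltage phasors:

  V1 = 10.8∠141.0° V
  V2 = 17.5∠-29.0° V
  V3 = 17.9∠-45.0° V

Step 1 — Convert each phasor to rectangular form:
  V1 = 10.8·(cos(141.0°) + j·sin(141.0°)) = -8.393 + j6.797 V
  V2 = 17.5·(cos(-29.0°) + j·sin(-29.0°)) = 15.31 - j8.484 V
  V3 = 17.9·(cos(-45.0°) + j·sin(-45.0°)) = 12.66 - j12.66 V
Step 2 — Sum components: V_total = 19.57 - j14.34 V.
Step 3 — Convert to polar: |V_total| = 24.26 V, ∠V_total = -36.2°.

V_total = 24.26∠-36.2° V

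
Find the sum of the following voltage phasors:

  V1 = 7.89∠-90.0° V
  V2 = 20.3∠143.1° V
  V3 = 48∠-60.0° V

Step 1 — Convert each phasor to rectangular form:
  V1 = 7.89·(cos(-90.0°) + j·sin(-90.0°)) = 0 - j7.89 V
  V2 = 20.3·(cos(143.1°) + j·sin(143.1°)) = -16.23 + j12.19 V
  V3 = 48·(cos(-60.0°) + j·sin(-60.0°)) = 24 - j41.57 V
Step 2 — Sum components: V_total = 7.766 - j37.27 V.
Step 3 — Convert to polar: |V_total| = 38.07 V, ∠V_total = -78.2°.

V_total = 38.07∠-78.2° V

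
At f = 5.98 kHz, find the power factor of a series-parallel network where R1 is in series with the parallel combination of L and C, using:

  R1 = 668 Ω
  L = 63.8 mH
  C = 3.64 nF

Step 1 — Angular frequency: ω = 2π·f = 2π·5980 = 3.757e+04 rad/s.
Step 2 — Component impedances:
  R1: Z = R = 668 Ω
  L: Z = jωL = j·3.757e+04·0.0638 = 0 + j2397 Ω
  C: Z = 1/(jωC) = -j/(ω·C) = 0 - j7312 Ω
Step 3 — Parallel branch: L || C = 1/(1/L + 1/C) = 0 + j3566 Ω.
Step 4 — Series with R1: Z_total = R1 + (L || C) = 668 + j3566 Ω = 3628∠79.4° Ω.
Step 5 — Power factor: PF = cos(φ) = Re(Z)/|Z| = 668/3628 = 0.1841.
Step 6 — Type: Im(Z) = 3566 ⇒ lagging (phase φ = 79.4°).

PF = 0.1841 (lagging, φ = 79.4°)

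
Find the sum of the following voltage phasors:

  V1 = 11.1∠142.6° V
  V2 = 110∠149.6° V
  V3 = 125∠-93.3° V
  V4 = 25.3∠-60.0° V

Step 1 — Convert each phasor to rectangular form:
  V1 = 11.1·(cos(142.6°) + j·sin(142.6°)) = -8.818 + j6.742 V
  V2 = 110·(cos(149.6°) + j·sin(149.6°)) = -94.88 + j55.66 V
  V3 = 125·(cos(-93.3°) + j·sin(-93.3°)) = -7.196 - j124.8 V
  V4 = 25.3·(cos(-60.0°) + j·sin(-60.0°)) = 12.65 - j21.91 V
Step 2 — Sum components: V_total = -98.24 - j84.3 V.
Step 3 — Convert to polar: |V_total| = 129.4 V, ∠V_total = -139.4°.

V_total = 129.4∠-139.4° V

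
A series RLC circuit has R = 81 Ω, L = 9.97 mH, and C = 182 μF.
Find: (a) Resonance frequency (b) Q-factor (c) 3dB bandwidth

Step 1 — Resonance: ω₀ = 1/√(LC) = 1/√(0.00997·0.000182) = 742.4 rad/s.
Step 2 — f₀ = ω₀/(2π) = 118.2 Hz.
Step 3 — Series Q: Q = ω₀L/R = 742.4·0.00997/81 = 0.09137.
Step 4 — Bandwidth: Δω = ω₀/Q = 8124 rad/s; BW = Δω/(2π) = 1293 Hz.

(a) f₀ = 118.2 Hz  (b) Q = 0.09137  (c) BW = 1293 Hz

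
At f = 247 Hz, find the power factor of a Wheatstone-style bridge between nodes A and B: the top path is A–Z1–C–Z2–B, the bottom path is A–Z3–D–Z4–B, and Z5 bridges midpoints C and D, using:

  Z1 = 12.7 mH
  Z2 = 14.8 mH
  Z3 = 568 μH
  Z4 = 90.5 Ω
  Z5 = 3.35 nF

Step 1 — Angular frequency: ω = 2π·f = 2π·247 = 1552 rad/s.
Step 2 — Component impedances:
  Z1: Z = jωL = j·1552·0.0127 = 0 + j19.71 Ω
  Z2: Z = jωL = j·1552·0.0148 = 0 + j22.97 Ω
  Z3: Z = jωL = j·1552·0.000568 = 0 + j0.8815 Ω
  Z4: Z = R = 90.5 Ω
  Z5: Z = 1/(jωC) = -j/(ω·C) = 0 - j1.923e+05 Ω
Step 3 — Bridge requires nodal analysis (the Z5 bridge couples midpoints C and D, so the two paths cannot be reduced to a simple series/parallel combination). Setting node B to ground and injecting 1 A at node A, the 3-node admittance system at A, C, D solves to V_A = Z_AB = 16.34 + j34.81 Ω = 38.46∠64.9° Ω.
Step 4 — Power factor: PF = cos(φ) = Re(Z)/|Z| = 16.34/38.46 = 0.4249.
Step 5 — Type: Im(Z) = 34.81 ⇒ lagging (phase φ = 64.9°).

PF = 0.4249 (lagging, φ = 64.9°)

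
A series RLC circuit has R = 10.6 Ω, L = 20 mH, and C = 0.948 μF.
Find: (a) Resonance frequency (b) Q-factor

Step 1 — Resonance condition Im(Z)=0 gives ω₀ = 1/√(LC).
Step 2 — ω₀ = 1/√(0.02·9.48e-07) = 7262 rad/s.
Step 3 — f₀ = ω₀/(2π) = 1156 Hz.
Step 4 — Series Q: Q = ω₀L/R = 7262·0.02/10.6 = 13.7.

(a) f₀ = 1156 Hz  (b) Q = 13.7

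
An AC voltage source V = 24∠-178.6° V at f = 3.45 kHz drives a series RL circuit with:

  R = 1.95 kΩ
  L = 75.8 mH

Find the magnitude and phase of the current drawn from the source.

Step 1 — Angular frequency: ω = 2π·f = 2π·3450 = 2.168e+04 rad/s.
Step 2 — Component impedances:
  R: Z = R = 1950 Ω
  L: Z = jωL = j·2.168e+04·0.0758 = 0 + j1643 Ω
Step 3 — Series combination: Z_total = R + L = 1950 + j1643 Ω = 2550∠40.1° Ω.
Step 4 — Source phasor: V = 24∠-178.6° V = -23.99 - j0.5864 V.
Step 5 — Ohm's law: I = V / Z_total = (-23.99 - j0.5864) / (1950 + j1643) = -0.007343 + j0.005887 A.
Step 6 — Convert to polar: |I| = 0.009412 A, ∠I = 141.3°.

I = 0.009412∠141.3° A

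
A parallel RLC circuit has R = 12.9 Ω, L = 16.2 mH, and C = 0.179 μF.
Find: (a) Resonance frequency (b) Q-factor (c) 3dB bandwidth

Step 1 — Resonance: ω₀ = 1/√(LC) = 1/√(0.0162·1.79e-07) = 1.857e+04 rad/s.
Step 2 — f₀ = ω₀/(2π) = 2956 Hz.
Step 3 — Parallel Q: Q = R/(ω₀L) = 12.9/(1.857e+04·0.0162) = 0.04288.
Step 4 — Bandwidth: Δω = ω₀/Q = 4.331e+05 rad/s; BW = Δω/(2π) = 6.893e+04 Hz.

(a) f₀ = 2956 Hz  (b) Q = 0.04288  (c) BW = 6.893e+04 Hz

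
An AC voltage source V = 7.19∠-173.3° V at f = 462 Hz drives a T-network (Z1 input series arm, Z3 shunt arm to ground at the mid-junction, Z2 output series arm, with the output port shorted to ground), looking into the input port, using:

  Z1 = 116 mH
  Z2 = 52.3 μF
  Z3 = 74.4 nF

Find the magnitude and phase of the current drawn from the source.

Step 1 — Angular frequency: ω = 2π·f = 2π·462 = 2903 rad/s.
Step 2 — Component impedances:
  Z1: Z = jωL = j·2903·0.116 = 0 + j336.7 Ω
  Z2: Z = 1/(jωC) = -j/(ω·C) = 0 - j6.587 Ω
  Z3: Z = 1/(jωC) = -j/(ω·C) = 0 - j4630 Ω
Step 3 — With the output port shorted to ground, the output series arm Z2 runs from the junction to ground; the shunt arm Z3 also runs from the junction to ground. They appear in parallel: Z3 || Z2 = 0 - j6.577 Ω.
Step 4 — Series with input arm Z1: Z_in = Z1 + (Z3 || Z2) = 0 + j330.2 Ω = 330.2∠90.0° Ω.
Step 5 — Source phasor: V = 7.19∠-173.3° V = -7.141 - j0.8389 V.
Step 6 — Ohm's law: I = V / Z_total = (-7.141 - j0.8389) / (0 + j330.2) = -0.002541 + j0.02163 A.
Step 7 — Convert to polar: |I| = 0.02178 A, ∠I = 96.7°.

I = 0.02178∠96.7° A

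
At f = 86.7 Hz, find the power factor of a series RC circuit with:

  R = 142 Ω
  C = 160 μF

Step 1 — Angular frequency: ω = 2π·f = 2π·86.7 = 544.8 rad/s.
Step 2 — Component impedances:
  R: Z = R = 142 Ω
  C: Z = 1/(jωC) = -j/(ω·C) = 0 - j11.47 Ω
Step 3 — Series combination: Z_total = R + C = 142 - j11.47 Ω = 142.5∠-4.6° Ω.
Step 4 — Power factor: PF = cos(φ) = Re(Z)/|Z| = 142/142.46 = 0.9968.
Step 5 — Type: Im(Z) = -11.47 ⇒ leading (phase φ = -4.6°).

PF = 0.9968 (leading, φ = -4.6°)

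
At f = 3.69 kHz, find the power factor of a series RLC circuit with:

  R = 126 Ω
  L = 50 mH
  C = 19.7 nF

Step 1 — Angular frequency: ω = 2π·f = 2π·3690 = 2.318e+04 rad/s.
Step 2 — Component impedances:
  R: Z = R = 126 Ω
  L: Z = jωL = j·2.318e+04·0.05 = 0 + j1159 Ω
  C: Z = 1/(jωC) = -j/(ω·C) = 0 - j2189 Ω
Step 3 — Series combination: Z_total = R + L + C = 126 - j1030 Ω = 1038∠-83.0° Ω.
Step 4 — Power factor: PF = cos(φ) = Re(Z)/|Z| = 126/1038 = 0.1214.
Step 5 — Type: Im(Z) = -1030 ⇒ leading (phase φ = -83.0°).

PF = 0.1214 (leading, φ = -83.0°)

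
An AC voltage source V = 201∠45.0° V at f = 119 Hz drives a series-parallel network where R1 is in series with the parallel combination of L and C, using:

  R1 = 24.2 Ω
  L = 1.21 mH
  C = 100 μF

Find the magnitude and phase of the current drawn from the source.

Step 1 — Angular frequency: ω = 2π·f = 2π·119 = 747.7 rad/s.
Step 2 — Component impedances:
  R1: Z = R = 24.2 Ω
  L: Z = jωL = j·747.7·0.00121 = 0 + j0.9047 Ω
  C: Z = 1/(jωC) = -j/(ω·C) = 0 - j13.37 Ω
Step 3 — Parallel branch: L || C = 1/(1/L + 1/C) = 0 + j0.9704 Ω.
Step 4 — Series with R1: Z_total = R1 + (L || C) = 24.2 + j0.9704 Ω = 24.22∠2.3° Ω.
Step 5 — Source phasor: V = 201∠45.0° V = 142.1 + j142.1 V.
Step 6 — Ohm's law: I = V / Z_total = (142.1 + j142.1) / (24.2 + j0.9704) = 6.099 + j5.629 A.
Step 7 — Convert to polar: |I| = 8.299 A, ∠I = 42.7°.

I = 8.299∠42.7° A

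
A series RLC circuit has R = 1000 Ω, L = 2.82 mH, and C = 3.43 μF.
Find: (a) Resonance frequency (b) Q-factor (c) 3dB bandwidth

Step 1 — Resonance condition Im(Z)=0 gives ω₀ = 1/√(LC).
Step 2 — ω₀ = 1/√(0.00282·3.43e-06) = 1.017e+04 rad/s.
Step 3 — f₀ = ω₀/(2π) = 1618 Hz.
Step 4 — Series Q: Q = ω₀L/R = 1.017e+04·0.00282/1000 = 0.02867.
Step 5 — 3dB bandwidth: Δω = ω₀/Q = 3.546e+05 rad/s; BW = Δω/(2π) = 5.644e+04 Hz.

(a) f₀ = 1618 Hz  (b) Q = 0.02867  (c) BW = 5.644e+04 Hz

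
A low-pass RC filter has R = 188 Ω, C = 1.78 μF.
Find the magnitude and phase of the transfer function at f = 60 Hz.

Step 1 — Angular frequency: ω = 2π·60 = 377 rad/s.
Step 2 — Transfer function: H(jω) = 1/(1 + jωRC).
Step 3 — Denominator: 1 + jωRC = 1 + j·377·188·1.78e-06 = 1 + j0.1262.
Step 4 — H = 0.9843 - j0.1242.
Step 5 — Magnitude: |H| = 0.9921 (-0.1 dB); phase: φ = -7.2°.

|H| = 0.9921 (-0.1 dB), φ = -7.2°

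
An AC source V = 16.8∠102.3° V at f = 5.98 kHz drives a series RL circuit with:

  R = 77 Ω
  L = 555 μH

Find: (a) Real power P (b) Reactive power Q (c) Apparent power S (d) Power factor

Step 1 — Angular frequency: ω = 2π·f = 2π·5980 = 3.757e+04 rad/s.
Step 2 — Component impedances:
  R: Z = R = 77 Ω
  L: Z = jωL = j·3.757e+04·0.000555 = 0 + j20.85 Ω
Step 3 — Series combination: Z_total = R + L = 77 + j20.85 Ω = 79.77∠15.2° Ω.
Step 4 — Source phasor: V = 16.8∠102.3° V = -3.579 + j16.41 V.
Step 5 — Current: I = V / Z = 0.01048 + j0.2103 A = 0.2106∠87.1° A.
Step 6 — Complex power: S = V·I* = 3.415 + j0.9249 VA.
Step 7 — Real power: P = Re(S) = 3.415 W.
Step 8 — Reactive power: Q = Im(S) = 0.9249 VAR.
Step 9 — Apparent power: |S| = 3.538 VA.
Step 10 — Power factor: PF = P/|S| = 0.9652 (lagging).

(a) P = 3.415 W  (b) Q = 0.9249 VAR  (c) S = 3.538 VA  (d) PF = 0.9652 (lagging)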